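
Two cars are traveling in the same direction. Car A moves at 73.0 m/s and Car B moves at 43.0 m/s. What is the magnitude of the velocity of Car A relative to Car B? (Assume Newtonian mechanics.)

v_rel = |v_A - v_B| = |73.0 - 43.0| = 30.0 m/s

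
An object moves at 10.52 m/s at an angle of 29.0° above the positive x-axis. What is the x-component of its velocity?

vₓ = v cos(θ) = 10.52 × cos(29.0°) = 9.2 m/s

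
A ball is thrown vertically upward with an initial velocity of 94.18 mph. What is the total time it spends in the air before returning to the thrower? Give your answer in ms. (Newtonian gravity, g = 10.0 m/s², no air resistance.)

v₀ = 94.18 mph × 0.44704 = 42.1022 m/s
t_total = 2 × v₀ / g = 2 × 42.1022 / 10.0 = 8.42044 s
t_total = 8.42044 s / 0.001 = 8420 ms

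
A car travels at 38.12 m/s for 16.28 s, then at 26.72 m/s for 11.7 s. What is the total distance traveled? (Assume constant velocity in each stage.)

d₁ = v₁t₁ = 38.12 × 16.28 = 620.5936 m
d₂ = v₂t₂ = 26.72 × 11.7 = 312.624 m
d_total = 620.5936 + 312.624 = 933.22 m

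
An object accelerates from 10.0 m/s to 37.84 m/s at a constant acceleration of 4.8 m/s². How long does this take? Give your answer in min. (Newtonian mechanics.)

t = (v - v₀) / a = (37.84 - 10.0) / 4.8 = 5.8 s
t = 5.8 s / 60.0 = 0.09667 min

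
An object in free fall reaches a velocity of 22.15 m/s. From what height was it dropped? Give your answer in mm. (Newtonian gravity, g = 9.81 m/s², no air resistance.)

h = v² / (2g) = 22.15² / (2 × 9.81) = 25.0062 m
h = 25.0062 m / 0.001 = 25010 mm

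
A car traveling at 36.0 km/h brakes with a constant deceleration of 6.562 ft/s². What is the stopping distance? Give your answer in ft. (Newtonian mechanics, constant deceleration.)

v₀ = 36.0 km/h × 0.2777777777777778 = 10.0 m/s
a = 6.562 ft/s² × 0.3048 = 2.0001 m/s²
d = v₀² / (2a) = 10.0² / (2 × 2.0001) = 100.0 / 4.0002 = 24.9988 m
d = 24.9988 m / 0.3048 = 82.02 ft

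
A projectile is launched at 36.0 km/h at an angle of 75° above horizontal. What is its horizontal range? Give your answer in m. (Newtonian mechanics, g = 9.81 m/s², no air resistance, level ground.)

v₀ = 36.0 km/h × 0.2777777777777778 = 10.0 m/s
R = v₀² × sin(2θ) / g = 10.0² × sin(2 × 75°) / 9.81 = 100.0 × 0.5 / 9.81 = 5.097 m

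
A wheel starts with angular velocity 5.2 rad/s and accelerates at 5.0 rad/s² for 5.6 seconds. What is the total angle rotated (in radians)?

θ = ω₀t + ½αt² = 5.2×5.6 + ½×5.0×5.6² = 107.52 rad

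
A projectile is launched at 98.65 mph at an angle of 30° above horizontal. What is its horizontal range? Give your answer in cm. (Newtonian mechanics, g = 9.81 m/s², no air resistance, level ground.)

v₀ = 98.65 mph × 0.44704 = 44.1005 m/s
R = v₀² × sin(2θ) / g = 44.1005² × sin(2 × 30°) / 9.81 = 1944.85 × 0.866025 / 9.81 = 171.691 m
R = 171.691 m / 0.01 = 17170 cm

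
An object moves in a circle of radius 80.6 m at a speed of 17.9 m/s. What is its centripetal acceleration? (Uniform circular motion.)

a_c = v²/r = 17.9²/80.6 = 320.41/80.6 = 3.98 m/s²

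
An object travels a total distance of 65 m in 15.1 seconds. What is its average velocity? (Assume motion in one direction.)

v_avg = Δd / Δt = 65 / 15.1 = 4.3 m/s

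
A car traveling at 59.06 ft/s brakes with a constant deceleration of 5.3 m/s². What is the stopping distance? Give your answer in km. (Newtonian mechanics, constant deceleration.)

v₀ = 59.06 ft/s × 0.3048 = 18.0015 m/s
d = v₀² / (2a) = 18.0015² / (2 × 5.3) = 324.054 / 10.6 = 30.5711 m
d = 30.5711 m / 1000.0 = 0.03057 km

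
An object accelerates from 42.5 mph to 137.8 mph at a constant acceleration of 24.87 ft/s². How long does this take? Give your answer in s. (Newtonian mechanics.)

v₀ = 42.5 mph × 0.44704 = 18.9992 m/s
v = 137.8 mph × 0.44704 = 61.6021 m/s
a = 24.87 ft/s² × 0.3048 = 7.58038 m/s²
t = (v - v₀) / a = (61.6021 - 18.9992) / 7.58038 = 5.62 s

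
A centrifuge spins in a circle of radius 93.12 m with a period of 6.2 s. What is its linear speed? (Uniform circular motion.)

v = 2πr/T = 2π×93.12/6.2 = 94.37 m/s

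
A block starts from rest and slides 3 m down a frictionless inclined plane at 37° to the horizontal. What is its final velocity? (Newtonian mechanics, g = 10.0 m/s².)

a = g sin(θ) = 10.0 × sin(37°) = 6.0182 m/s²
v = √(2ad) = √(2 × 6.0182 × 3) = 6.01 m/s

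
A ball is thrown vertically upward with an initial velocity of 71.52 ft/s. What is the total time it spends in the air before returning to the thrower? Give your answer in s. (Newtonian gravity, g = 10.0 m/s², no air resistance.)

v₀ = 71.52 ft/s × 0.3048 = 21.7993 m/s
t_total = 2 × v₀ / g = 2 × 21.7993 / 10.0 = 4.36 s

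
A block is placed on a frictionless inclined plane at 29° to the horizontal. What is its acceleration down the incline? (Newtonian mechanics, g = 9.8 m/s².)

a = g sin(θ) = 9.8 × sin(29°) = 9.8 × 0.4848 = 4.75 m/s²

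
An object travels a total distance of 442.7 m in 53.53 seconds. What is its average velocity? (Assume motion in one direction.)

v_avg = Δd / Δt = 442.7 / 53.53 = 8.27 m/s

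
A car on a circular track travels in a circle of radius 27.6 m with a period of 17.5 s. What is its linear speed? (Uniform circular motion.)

v = 2πr/T = 2π×27.6/17.5 = 9.91 m/s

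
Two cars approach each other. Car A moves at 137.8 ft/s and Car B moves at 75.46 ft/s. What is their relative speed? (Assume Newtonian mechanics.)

v_rel = v_A + v_B = 137.8 + 75.46 = 213.26 ft/s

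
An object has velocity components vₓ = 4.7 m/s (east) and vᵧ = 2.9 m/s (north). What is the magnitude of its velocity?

|v| = √(vₓ² + vᵧ²) = √(4.7² + 2.9²) = √(30.5) = 5.52 m/s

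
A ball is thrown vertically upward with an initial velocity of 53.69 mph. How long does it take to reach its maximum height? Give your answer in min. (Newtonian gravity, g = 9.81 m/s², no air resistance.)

v₀ = 53.69 mph × 0.44704 = 24.0016 m/s
t_up = v₀ / g = 24.0016 / 9.81 = 2.44665 s
t_up = 2.44665 s / 60.0 = 0.04078 min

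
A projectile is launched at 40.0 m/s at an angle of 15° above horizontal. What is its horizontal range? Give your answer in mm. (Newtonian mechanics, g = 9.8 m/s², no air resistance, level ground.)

R = v₀² × sin(2θ) / g = 40.0² × sin(2 × 15°) / 9.8 = 1600.0 × 0.5 / 9.8 = 81.6327 m
R = 81.6327 m / 0.001 = 81630 mm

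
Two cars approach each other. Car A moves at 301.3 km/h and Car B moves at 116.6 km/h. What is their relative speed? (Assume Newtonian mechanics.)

v_rel = v_A + v_B = 301.3 + 116.6 = 417.9 km/h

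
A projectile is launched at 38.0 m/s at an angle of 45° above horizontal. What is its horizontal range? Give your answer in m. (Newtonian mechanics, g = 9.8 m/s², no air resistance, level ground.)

R = v₀² × sin(2θ) / g = 38.0² × sin(2 × 45°) / 9.8 = 1444.0 × 1.0 / 9.8 = 147.3 m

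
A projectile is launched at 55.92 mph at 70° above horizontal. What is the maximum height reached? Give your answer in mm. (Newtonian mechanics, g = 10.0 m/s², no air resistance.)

v₀ = 55.92 mph × 0.44704 = 24.9985 m/s
H = v₀² × sin²(θ) / (2g) = 24.9985² × sin(70°)² / (2 × 10.0) = 624.925 × 0.883022 / 20.0 = 27.5911 m
H = 27.5911 m / 0.001 = 27590 mm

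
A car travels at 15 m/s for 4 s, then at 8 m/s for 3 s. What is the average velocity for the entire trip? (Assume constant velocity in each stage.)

d₁ = v₁t₁ = 15 × 4 = 60 m
d₂ = v₂t₂ = 8 × 3 = 24 m
d_total = 84 m, t_total = 7 s
v_avg = d_total/t_total = 84/7 = 12.0 m/s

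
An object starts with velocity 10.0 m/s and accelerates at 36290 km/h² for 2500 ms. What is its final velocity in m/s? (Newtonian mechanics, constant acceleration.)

a = 36290 km/h² × 7.716049382716049e-05 = 2.80015 m/s²
t = 2500 ms × 0.001 = 2.5 s
v = v₀ + a × t = 10.0 + 2.80015 × 2.5 = 17.0 m/s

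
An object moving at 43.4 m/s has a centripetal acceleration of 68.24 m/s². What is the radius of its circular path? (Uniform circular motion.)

r = v²/a_c = 43.4²/68.24 = 27.6 m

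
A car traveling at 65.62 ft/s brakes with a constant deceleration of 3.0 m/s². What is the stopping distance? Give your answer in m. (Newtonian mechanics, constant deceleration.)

v₀ = 65.62 ft/s × 0.3048 = 20.001 m/s
d = v₀² / (2a) = 20.001² / (2 × 3.0) = 400.04 / 6.0 = 66.67 m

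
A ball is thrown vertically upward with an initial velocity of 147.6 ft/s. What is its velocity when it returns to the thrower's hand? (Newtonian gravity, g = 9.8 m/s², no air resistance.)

By conservation of energy (no air resistance), the ball returns to the throw height with the same speed as launch, but directed downward.
|v_ground| = v₀ = 147.6 ft/s
v_ground = 147.6 ft/s (downward)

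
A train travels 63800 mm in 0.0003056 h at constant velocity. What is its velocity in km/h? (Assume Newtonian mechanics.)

d = 63800 mm × 0.001 = 63.8 m
t = 0.0003056 h × 3600.0 = 1.10016 s
v = d / t = 63.8 / 1.10016 = 57.9916 m/s
v = 57.9916 m/s / 0.2777777777777778 = 208.8 km/h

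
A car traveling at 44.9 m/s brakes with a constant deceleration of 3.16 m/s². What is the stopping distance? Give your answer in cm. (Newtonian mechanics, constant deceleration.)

d = v₀² / (2a) = 44.9² / (2 × 3.16) = 2016.01 / 6.32 = 318.989 m
d = 318.989 m / 0.01 = 31900 cm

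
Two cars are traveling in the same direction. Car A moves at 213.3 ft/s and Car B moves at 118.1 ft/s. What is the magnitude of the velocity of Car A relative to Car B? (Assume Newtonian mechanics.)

v_rel = |v_A - v_B| = |213.3 - 118.1| = 95.2 ft/s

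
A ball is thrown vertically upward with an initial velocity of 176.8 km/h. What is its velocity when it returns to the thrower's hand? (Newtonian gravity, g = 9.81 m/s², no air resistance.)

By conservation of energy (no air resistance), the ball returns to the throw height with the same speed as launch, but directed downward.
|v_ground| = v₀ = 176.8 km/h
v_ground = 176.8 km/h (downward)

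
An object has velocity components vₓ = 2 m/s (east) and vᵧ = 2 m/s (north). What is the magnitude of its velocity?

|v| = √(vₓ² + vᵧ²) = √(2² + 2²) = √(8) = 2.83 m/s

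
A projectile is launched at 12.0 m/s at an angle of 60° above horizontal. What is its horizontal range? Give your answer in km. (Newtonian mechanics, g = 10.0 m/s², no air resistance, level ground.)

R = v₀² × sin(2θ) / g = 12.0² × sin(2 × 60°) / 10.0 = 144.0 × 0.866025 / 10.0 = 12.4708 m
R = 12.4708 m / 1000.0 = 0.01247 km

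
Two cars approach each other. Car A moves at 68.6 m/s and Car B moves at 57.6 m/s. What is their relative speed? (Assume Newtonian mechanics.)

v_rel = v_A + v_B = 68.6 + 57.6 = 126.2 m/s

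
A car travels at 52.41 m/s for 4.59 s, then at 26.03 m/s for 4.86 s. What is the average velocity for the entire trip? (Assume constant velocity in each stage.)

d₁ = v₁t₁ = 52.41 × 4.59 = 240.5619 m
d₂ = v₂t₂ = 26.03 × 4.86 = 126.5058 m
d_total = 367.0677 m, t_total = 9.45 s
v_avg = d_total/t_total = 367.0677/9.45 = 38.84 m/s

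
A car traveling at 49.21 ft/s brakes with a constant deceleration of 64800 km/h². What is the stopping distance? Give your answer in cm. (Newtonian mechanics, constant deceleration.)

v₀ = 49.21 ft/s × 0.3048 = 14.9992 m/s
a = 64800 km/h² × 7.716049382716049e-05 = 5.0 m/s²
d = v₀² / (2a) = 14.9992² / (2 × 5.0) = 224.976 / 10.0 = 22.4976 m
d = 22.4976 m / 0.01 = 2250 cm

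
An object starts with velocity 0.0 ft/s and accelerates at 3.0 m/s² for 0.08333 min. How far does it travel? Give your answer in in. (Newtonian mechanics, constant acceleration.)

v₀ = 0.0 ft/s × 0.3048 = 0.0 m/s
t = 0.08333 min × 60.0 = 4.9998 s
d = v₀ × t + ½ × a × t² = 0.0 × 4.9998 + 0.5 × 3.0 × 4.9998² = 37.497 m
d = 37.497 m / 0.0254 = 1476 in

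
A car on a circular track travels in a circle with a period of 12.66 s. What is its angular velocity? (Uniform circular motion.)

ω = 2π/T = 2π/12.66 = 0.4963 rad/s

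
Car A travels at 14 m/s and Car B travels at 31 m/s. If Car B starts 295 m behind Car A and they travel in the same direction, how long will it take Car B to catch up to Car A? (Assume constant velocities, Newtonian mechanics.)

Relative speed: v_rel = 31 - 14 = 17 m/s
Time to catch: t = d₀/v_rel = 295/17 = 17.35 s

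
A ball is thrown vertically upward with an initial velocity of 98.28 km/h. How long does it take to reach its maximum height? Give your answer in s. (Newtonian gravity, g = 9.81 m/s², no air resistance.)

v₀ = 98.28 km/h × 0.2777777777777778 = 27.3 m/s
t_up = v₀ / g = 27.3 / 9.81 = 2.783 s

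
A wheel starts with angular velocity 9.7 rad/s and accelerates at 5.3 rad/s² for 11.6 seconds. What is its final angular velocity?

ω = ω₀ + αt = 9.7 + 5.3 × 11.6 = 71.18 rad/s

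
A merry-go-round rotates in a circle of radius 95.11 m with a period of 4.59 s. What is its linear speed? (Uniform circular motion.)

v = 2πr/T = 2π×95.11/4.59 = 130.19 m/s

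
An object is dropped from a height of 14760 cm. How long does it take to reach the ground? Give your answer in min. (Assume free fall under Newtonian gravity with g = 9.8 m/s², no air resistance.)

h = 14760 cm × 0.01 = 147.6 m
t = √(2h/g) = √(2 × 147.6 / 9.8) = 5.48839 s
t = 5.48839 s / 60.0 = 0.09147 min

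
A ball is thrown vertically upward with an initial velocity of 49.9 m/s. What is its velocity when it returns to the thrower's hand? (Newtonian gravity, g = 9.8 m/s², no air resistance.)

By conservation of energy (no air resistance), the ball returns to the throw height with the same speed as launch, but directed downward.
|v_ground| = v₀ = 49.9 m/s
v_ground = 49.9 m/s (downward)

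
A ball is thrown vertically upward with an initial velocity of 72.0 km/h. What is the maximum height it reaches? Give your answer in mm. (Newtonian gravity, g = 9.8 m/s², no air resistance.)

v₀ = 72.0 km/h × 0.2777777777777778 = 20.0 m/s
h_max = v₀² / (2g) = 20.0² / (2 × 9.8) = 400.0 / 19.6 = 20.4082 m
h_max = 20.4082 m / 0.001 = 20410 mm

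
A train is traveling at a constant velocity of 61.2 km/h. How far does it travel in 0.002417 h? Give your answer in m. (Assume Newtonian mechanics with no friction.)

v = 61.2 km/h × 0.2777777777777778 = 17.0 m/s
t = 0.002417 h × 3600.0 = 8.7012 s
d = v × t = 17.0 × 8.7012 = 147.9 m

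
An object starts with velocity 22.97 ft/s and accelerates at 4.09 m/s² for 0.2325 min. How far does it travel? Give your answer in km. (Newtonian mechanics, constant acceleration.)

v₀ = 22.97 ft/s × 0.3048 = 7.00126 m/s
t = 0.2325 min × 60.0 = 13.95 s
d = v₀ × t + ½ × a × t² = 7.00126 × 13.95 + 0.5 × 4.09 × 13.95² = 495.63 m
d = 495.63 m / 1000.0 = 0.4956 km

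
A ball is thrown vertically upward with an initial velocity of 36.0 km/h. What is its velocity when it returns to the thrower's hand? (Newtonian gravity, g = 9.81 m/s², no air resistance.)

By conservation of energy (no air resistance), the ball returns to the throw height with the same speed as launch, but directed downward.
|v_ground| = v₀ = 36.0 km/h
v_ground = 36.0 km/h (downward)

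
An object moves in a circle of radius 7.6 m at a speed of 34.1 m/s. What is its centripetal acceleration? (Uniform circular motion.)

a_c = v²/r = 34.1²/7.6 = 1162.81/7.6 = 153.0 m/s²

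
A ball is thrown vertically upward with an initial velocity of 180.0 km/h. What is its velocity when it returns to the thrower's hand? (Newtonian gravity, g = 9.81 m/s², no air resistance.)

By conservation of energy (no air resistance), the ball returns to the throw height with the same speed as launch, but directed downward.
|v_ground| = v₀ = 180.0 km/h
v_ground = 180.0 km/h (downward)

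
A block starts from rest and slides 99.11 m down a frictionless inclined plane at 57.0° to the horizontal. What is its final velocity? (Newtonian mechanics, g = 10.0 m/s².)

a = g sin(θ) = 10.0 × sin(57.0°) = 8.3867 m/s²
v = √(2ad) = √(2 × 8.3867 × 99.11) = 40.77 m/s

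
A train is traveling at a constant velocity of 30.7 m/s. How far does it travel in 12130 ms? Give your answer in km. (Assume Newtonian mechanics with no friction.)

t = 12130 ms × 0.001 = 12.13 s
d = v × t = 30.7 × 12.13 = 372.391 m
d = 372.391 m / 1000.0 = 0.3724 km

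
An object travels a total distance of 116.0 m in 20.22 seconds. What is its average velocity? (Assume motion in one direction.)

v_avg = Δd / Δt = 116.0 / 20.22 = 5.74 m/s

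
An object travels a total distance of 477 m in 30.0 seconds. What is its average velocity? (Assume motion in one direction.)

v_avg = Δd / Δt = 477 / 30.0 = 15.9 m/s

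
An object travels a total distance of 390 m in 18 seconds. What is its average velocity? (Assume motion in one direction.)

v_avg = Δd / Δt = 390 / 18 = 21.67 m/s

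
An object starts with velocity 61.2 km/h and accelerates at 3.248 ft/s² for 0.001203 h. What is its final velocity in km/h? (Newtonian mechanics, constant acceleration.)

v₀ = 61.2 km/h × 0.2777777777777778 = 17.0 m/s
a = 3.248 ft/s² × 0.3048 = 0.98999 m/s²
t = 0.001203 h × 3600.0 = 4.3308 s
v = v₀ + a × t = 17.0 + 0.98999 × 4.3308 = 21.2874 m/s
v = 21.2874 m/s / 0.2777777777777778 = 76.63 km/h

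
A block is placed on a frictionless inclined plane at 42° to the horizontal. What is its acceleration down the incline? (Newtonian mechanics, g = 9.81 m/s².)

a = g sin(θ) = 9.81 × sin(42°) = 9.81 × 0.6691 = 6.56 m/s²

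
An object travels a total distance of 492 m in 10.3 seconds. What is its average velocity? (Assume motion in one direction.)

v_avg = Δd / Δt = 492 / 10.3 = 47.77 m/s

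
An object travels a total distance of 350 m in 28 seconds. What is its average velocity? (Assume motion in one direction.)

v_avg = Δd / Δt = 350 / 28 = 12.5 m/s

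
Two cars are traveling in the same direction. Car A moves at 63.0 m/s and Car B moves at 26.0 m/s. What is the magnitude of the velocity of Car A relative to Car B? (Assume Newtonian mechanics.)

v_rel = |v_A - v_B| = |63.0 - 26.0| = 37.0 m/s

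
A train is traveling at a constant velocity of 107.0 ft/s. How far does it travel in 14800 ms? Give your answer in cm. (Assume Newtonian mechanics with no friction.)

v = 107.0 ft/s × 0.3048 = 32.6136 m/s
t = 14800 ms × 0.001 = 14.8 s
d = v × t = 32.6136 × 14.8 = 482.681 m
d = 482.681 m / 0.01 = 48270 cm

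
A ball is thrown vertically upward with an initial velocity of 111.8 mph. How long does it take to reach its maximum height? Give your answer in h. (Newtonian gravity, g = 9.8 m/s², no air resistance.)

v₀ = 111.8 mph × 0.44704 = 49.9791 m/s
t_up = v₀ / g = 49.9791 / 9.8 = 5.09991 s
t_up = 5.09991 s / 3600.0 = 0.001417 h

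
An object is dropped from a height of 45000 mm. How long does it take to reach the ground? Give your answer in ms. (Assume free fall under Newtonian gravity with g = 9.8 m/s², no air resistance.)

h = 45000 mm × 0.001 = 45.0 m
t = √(2h/g) = √(2 × 45.0 / 9.8) = 3.03046 s
t = 3.03046 s / 0.001 = 3030 ms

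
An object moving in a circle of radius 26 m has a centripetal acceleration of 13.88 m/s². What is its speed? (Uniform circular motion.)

v = √(a_c × r) = √(13.88 × 26) = 19.0 m/s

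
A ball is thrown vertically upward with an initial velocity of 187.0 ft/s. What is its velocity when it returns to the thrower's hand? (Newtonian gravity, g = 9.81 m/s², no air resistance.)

By conservation of energy (no air resistance), the ball returns to the throw height with the same speed as launch, but directed downward.
|v_ground| = v₀ = 187.0 ft/s
v_ground = 187.0 ft/s (downward)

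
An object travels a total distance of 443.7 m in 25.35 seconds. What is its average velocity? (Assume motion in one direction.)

v_avg = Δd / Δt = 443.7 / 25.35 = 17.5 m/s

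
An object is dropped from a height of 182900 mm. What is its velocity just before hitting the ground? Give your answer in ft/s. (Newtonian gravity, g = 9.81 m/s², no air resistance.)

h = 182900 mm × 0.001 = 182.9 m
v = √(2gh) = √(2 × 9.81 × 182.9) = 59.9041 m/s
v = 59.9041 m/s / 0.3048 = 196.5 ft/s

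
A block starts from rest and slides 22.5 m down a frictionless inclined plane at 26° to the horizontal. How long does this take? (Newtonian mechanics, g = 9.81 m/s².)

a = g sin(θ) = 9.81 × sin(26°) = 4.3004 m/s²
t = √(2d/a) = √(2 × 22.5 / 4.3004) = 3.23 s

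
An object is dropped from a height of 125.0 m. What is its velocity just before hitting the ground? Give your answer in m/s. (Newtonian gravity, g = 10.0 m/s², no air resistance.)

v = √(2gh) = √(2 × 10.0 × 125.0) = 50.0 m/s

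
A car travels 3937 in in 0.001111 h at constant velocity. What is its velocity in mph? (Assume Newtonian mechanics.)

d = 3937 in × 0.0254 = 99.9998 m
t = 0.001111 h × 3600.0 = 3.9996 s
v = d / t = 99.9998 / 3.9996 = 25.0025 m/s
v = 25.0025 m/s / 0.44704 = 55.93 mph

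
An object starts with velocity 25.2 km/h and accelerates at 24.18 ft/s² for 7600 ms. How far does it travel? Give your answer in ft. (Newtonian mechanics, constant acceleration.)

v₀ = 25.2 km/h × 0.2777777777777778 = 7.0 m/s
a = 24.18 ft/s² × 0.3048 = 7.37006 m/s²
t = 7600 ms × 0.001 = 7.6 s
d = v₀ × t + ½ × a × t² = 7.0 × 7.6 + 0.5 × 7.37006 × 7.6² = 266.047 m
d = 266.047 m / 0.3048 = 872.9 ft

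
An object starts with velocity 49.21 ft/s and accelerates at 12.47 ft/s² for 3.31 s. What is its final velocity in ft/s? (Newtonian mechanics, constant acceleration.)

v₀ = 49.21 ft/s × 0.3048 = 14.9992 m/s
a = 12.47 ft/s² × 0.3048 = 3.80086 m/s²
v = v₀ + a × t = 14.9992 + 3.80086 × 3.31 = 27.58 m/s
v = 27.58 m/s / 0.3048 = 90.49 ft/s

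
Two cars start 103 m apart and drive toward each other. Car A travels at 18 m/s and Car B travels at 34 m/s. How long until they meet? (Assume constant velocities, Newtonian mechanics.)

Combined speed: v_combined = 18 + 34 = 52 m/s
Time to meet: t = d/v_combined = 103/52 = 1.98 s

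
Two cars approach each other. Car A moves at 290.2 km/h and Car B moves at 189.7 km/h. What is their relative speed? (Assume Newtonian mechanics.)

v_rel = v_A + v_B = 290.2 + 189.7 = 479.9 km/h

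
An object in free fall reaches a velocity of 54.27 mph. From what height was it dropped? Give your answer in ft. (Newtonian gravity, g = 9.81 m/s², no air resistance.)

v = 54.27 mph × 0.44704 = 24.2609 m/s
h = v² / (2g) = 24.2609² / (2 × 9.81) = 29.9996 m
h = 29.9996 m / 0.3048 = 98.42 ft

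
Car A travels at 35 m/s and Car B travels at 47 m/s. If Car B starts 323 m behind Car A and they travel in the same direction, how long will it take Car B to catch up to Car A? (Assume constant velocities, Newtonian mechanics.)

Relative speed: v_rel = 47 - 35 = 12 m/s
Time to catch: t = d₀/v_rel = 323/12 = 26.92 s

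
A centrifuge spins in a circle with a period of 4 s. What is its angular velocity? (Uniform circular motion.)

ω = 2π/T = 2π/4 = 1.5708 rad/s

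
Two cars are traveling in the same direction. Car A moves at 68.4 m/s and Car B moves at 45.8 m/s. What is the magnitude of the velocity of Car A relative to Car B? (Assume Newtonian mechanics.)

v_rel = |v_A - v_B| = |68.4 - 45.8| = 22.6 m/s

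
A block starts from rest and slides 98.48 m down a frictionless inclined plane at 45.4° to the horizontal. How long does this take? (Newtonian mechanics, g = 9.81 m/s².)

a = g sin(θ) = 9.81 × sin(45.4°) = 6.985 m/s²
t = √(2d/a) = √(2 × 98.48 / 6.985) = 5.31 s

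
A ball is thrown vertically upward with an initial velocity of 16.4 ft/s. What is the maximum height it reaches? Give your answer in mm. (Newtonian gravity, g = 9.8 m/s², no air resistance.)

v₀ = 16.4 ft/s × 0.3048 = 4.99872 m/s
h_max = v₀² / (2g) = 4.99872² / (2 × 9.8) = 24.9872 / 19.6 = 1.27486 m
h_max = 1.27486 m / 0.001 = 1275 mm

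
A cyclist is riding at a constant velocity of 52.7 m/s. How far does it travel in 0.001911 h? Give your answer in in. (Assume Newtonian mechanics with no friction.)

t = 0.001911 h × 3600.0 = 6.8796 s
d = v × t = 52.7 × 6.8796 = 362.555 m
d = 362.555 m / 0.0254 = 14270 in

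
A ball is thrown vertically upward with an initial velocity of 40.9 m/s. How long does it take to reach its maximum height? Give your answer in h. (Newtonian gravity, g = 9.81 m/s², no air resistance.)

t_up = v₀ / g = 40.9 / 9.81 = 4.16922 s
t_up = 4.16922 s / 3600.0 = 0.001158 h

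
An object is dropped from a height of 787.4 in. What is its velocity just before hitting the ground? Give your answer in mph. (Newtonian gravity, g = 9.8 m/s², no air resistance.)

h = 787.4 in × 0.0254 = 20.0 m
v = √(2gh) = √(2 × 9.8 × 20.0) = 19.799 m/s
v = 19.799 m/s / 0.44704 = 44.29 mph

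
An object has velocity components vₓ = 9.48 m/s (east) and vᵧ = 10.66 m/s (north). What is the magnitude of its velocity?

|v| = √(vₓ² + vᵧ²) = √(9.48² + 10.66²) = √(203.506) = 14.27 m/s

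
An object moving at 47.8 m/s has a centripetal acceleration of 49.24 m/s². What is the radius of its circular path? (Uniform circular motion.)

r = v²/a_c = 47.8²/49.24 = 46.4 m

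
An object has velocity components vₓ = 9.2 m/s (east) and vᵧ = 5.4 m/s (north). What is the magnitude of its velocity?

|v| = √(vₓ² + vᵧ²) = √(9.2² + 5.4²) = √(113.8) = 10.67 m/s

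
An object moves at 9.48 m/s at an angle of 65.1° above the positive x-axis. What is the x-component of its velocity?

vₓ = v cos(θ) = 9.48 × cos(65.1°) = 3.99 m/s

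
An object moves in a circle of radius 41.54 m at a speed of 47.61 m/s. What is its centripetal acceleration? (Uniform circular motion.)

a_c = v²/r = 47.61²/41.54 = 2266.7121/41.54 = 54.57 m/s²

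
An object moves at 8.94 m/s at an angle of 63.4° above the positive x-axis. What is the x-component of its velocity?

vₓ = v cos(θ) = 8.94 × cos(63.4°) = 4.0 m/s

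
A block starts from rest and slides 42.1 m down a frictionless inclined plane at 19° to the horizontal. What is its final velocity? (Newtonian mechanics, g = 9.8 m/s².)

a = g sin(θ) = 9.8 × sin(19°) = 3.1906 m/s²
v = √(2ad) = √(2 × 3.1906 × 42.1) = 16.39 m/s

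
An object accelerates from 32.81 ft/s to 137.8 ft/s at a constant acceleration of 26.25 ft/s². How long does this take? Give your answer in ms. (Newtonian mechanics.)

v₀ = 32.81 ft/s × 0.3048 = 10.0005 m/s
v = 137.8 ft/s × 0.3048 = 42.0014 m/s
a = 26.25 ft/s² × 0.3048 = 8.001 m/s²
t = (v - v₀) / a = (42.0014 - 10.0005) / 8.001 = 3.99961 s
t = 3.99961 s / 0.001 = 4000 ms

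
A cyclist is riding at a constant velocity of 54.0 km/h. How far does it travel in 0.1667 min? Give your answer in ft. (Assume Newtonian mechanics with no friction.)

v = 54.0 km/h × 0.2777777777777778 = 15.0 m/s
t = 0.1667 min × 60.0 = 10.002 s
d = v × t = 15.0 × 10.002 = 150.03 m
d = 150.03 m / 0.3048 = 492.2 ft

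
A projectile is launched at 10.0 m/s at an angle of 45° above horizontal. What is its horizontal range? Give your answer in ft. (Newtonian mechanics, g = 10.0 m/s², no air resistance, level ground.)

R = v₀² × sin(2θ) / g = 10.0² × sin(2 × 45°) / 10.0 = 100.0 × 1.0 / 10.0 = 10.0 m
R = 10.0 m / 0.3048 = 32.81 ft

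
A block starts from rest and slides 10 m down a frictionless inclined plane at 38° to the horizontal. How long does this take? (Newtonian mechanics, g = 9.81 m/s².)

a = g sin(θ) = 9.81 × sin(38°) = 6.0396 m/s²
t = √(2d/a) = √(2 × 10 / 6.0396) = 1.82 s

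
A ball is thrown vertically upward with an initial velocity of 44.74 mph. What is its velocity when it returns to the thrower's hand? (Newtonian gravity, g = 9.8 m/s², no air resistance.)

By conservation of energy (no air resistance), the ball returns to the throw height with the same speed as launch, but directed downward.
|v_ground| = v₀ = 44.74 mph
v_ground = 44.74 mph (downward)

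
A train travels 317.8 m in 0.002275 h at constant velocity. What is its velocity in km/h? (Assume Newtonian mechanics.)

t = 0.002275 h × 3600.0 = 8.19 s
v = d / t = 317.8 / 8.19 = 38.8034 m/s
v = 38.8034 m/s / 0.2777777777777778 = 139.7 km/h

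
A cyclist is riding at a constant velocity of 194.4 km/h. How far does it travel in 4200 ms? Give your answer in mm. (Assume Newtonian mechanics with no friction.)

v = 194.4 km/h × 0.2777777777777778 = 54.0 m/s
t = 4200 ms × 0.001 = 4.2 s
d = v × t = 54.0 × 4.2 = 226.8 m
d = 226.8 m / 0.001 = 226800 mm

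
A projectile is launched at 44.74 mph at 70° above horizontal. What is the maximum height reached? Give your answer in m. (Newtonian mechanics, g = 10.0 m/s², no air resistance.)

v₀ = 44.74 mph × 0.44704 = 20.0006 m/s
H = v₀² × sin²(θ) / (2g) = 20.0006² × sin(70°)² / (2 × 10.0) = 400.024 × 0.883022 / 20.0 = 17.66 m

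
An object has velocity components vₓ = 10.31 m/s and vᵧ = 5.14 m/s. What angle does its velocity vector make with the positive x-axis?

θ = arctan(vᵧ/vₓ) = arctan(5.14/10.31) = 26.5°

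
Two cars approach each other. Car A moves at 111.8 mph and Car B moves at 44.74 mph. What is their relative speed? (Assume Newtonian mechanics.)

v_rel = v_A + v_B = 111.8 + 44.74 = 156.54 mph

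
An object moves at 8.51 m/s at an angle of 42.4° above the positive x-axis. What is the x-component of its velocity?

vₓ = v cos(θ) = 8.51 × cos(42.4°) = 6.28 m/s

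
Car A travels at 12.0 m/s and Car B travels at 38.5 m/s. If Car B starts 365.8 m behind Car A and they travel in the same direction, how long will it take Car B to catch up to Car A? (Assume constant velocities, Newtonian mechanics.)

Relative speed: v_rel = 38.5 - 12.0 = 26.5 m/s
Time to catch: t = d₀/v_rel = 365.8/26.5 = 13.8 s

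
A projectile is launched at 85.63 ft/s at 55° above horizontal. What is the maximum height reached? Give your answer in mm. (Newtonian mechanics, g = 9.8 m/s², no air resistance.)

v₀ = 85.63 ft/s × 0.3048 = 26.1 m/s
H = v₀² × sin²(θ) / (2g) = 26.1² × sin(55°)² / (2 × 9.8) = 681.21 × 0.67101 / 19.6 = 23.3214 m
H = 23.3214 m / 0.001 = 23320 mm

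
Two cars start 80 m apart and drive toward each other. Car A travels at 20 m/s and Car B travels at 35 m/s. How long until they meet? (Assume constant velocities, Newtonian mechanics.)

Combined speed: v_combined = 20 + 35 = 55 m/s
Time to meet: t = d/v_combined = 80/55 = 1.45 s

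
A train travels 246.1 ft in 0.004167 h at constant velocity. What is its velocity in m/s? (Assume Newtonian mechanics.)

d = 246.1 ft × 0.3048 = 75.0113 m
t = 0.004167 h × 3600.0 = 15.0012 s
v = d / t = 75.0113 / 15.0012 = 5.0 m/s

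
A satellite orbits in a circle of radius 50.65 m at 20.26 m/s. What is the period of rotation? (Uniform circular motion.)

T = 2πr/v = 2π×50.65/20.26 = 15.71 s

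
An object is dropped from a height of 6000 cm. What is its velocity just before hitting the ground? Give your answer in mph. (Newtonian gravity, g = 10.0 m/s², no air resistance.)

h = 6000 cm × 0.01 = 60.0 m
v = √(2gh) = √(2 × 10.0 × 60.0) = 34.641 m/s
v = 34.641 m/s / 0.44704 = 77.49 mph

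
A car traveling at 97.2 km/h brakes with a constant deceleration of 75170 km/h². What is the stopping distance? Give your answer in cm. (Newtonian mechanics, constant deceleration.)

v₀ = 97.2 km/h × 0.2777777777777778 = 27.0 m/s
a = 75170 km/h² × 7.716049382716049e-05 = 5.80015 m/s²
d = v₀² / (2a) = 27.0² / (2 × 5.80015) = 729.0 / 11.6003 = 62.8432 m
d = 62.8432 m / 0.01 = 6284 cm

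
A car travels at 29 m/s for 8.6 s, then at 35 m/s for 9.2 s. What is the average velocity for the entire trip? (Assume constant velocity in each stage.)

d₁ = v₁t₁ = 29 × 8.6 = 249.4 m
d₂ = v₂t₂ = 35 × 9.2 = 322.0 m
d_total = 571.4 m, t_total = 17.8 s
v_avg = d_total/t_total = 571.4/17.8 = 32.1 m/s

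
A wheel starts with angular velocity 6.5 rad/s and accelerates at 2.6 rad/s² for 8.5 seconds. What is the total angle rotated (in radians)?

θ = ω₀t + ½αt² = 6.5×8.5 + ½×2.6×8.5² = 149.18 rad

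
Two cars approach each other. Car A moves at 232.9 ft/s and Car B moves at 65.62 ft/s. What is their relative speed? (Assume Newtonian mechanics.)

v_rel = v_A + v_B = 232.9 + 65.62 = 298.52 ft/s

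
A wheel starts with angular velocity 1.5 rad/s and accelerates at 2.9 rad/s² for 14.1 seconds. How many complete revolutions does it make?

θ = ω₀t + ½αt² = 1.5×14.1 + ½×2.9×14.1² = 309.4245 rad
Total revolutions = θ/(2π) = 309.4245/(2π) = 49.25
Complete revolutions = ⌊49.25⌋ = 49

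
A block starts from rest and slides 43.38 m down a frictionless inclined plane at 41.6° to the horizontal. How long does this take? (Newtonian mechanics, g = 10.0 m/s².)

a = g sin(θ) = 10.0 × sin(41.6°) = 6.6393 m/s²
t = √(2d/a) = √(2 × 43.38 / 6.6393) = 3.61 s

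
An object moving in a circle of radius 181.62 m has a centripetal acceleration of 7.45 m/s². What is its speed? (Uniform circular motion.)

v = √(a_c × r) = √(7.45 × 181.62) = 36.78 m/s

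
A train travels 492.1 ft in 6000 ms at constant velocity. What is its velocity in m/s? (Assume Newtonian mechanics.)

d = 492.1 ft × 0.3048 = 149.992 m
t = 6000 ms × 0.001 = 6.0 s
v = d / t = 149.992 / 6.0 = 25.0 m/s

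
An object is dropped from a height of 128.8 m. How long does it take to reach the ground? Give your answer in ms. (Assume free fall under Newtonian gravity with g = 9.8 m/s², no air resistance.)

t = √(2h/g) = √(2 × 128.8 / 9.8) = 5.12696 s
t = 5.12696 s / 0.001 = 5127 ms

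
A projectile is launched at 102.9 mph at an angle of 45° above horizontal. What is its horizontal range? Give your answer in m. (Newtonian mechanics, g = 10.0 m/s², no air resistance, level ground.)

v₀ = 102.9 mph × 0.44704 = 46.0004 m/s
R = v₀² × sin(2θ) / g = 46.0004² × sin(2 × 45°) / 10.0 = 2116.04 × 1.0 / 10.0 = 211.6 m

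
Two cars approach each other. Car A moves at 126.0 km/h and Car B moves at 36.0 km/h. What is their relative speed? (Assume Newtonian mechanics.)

v_rel = v_A + v_B = 126.0 + 36.0 = 162.0 km/h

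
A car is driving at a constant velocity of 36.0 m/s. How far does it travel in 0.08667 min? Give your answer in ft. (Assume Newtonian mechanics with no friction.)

t = 0.08667 min × 60.0 = 5.2002 s
d = v × t = 36.0 × 5.2002 = 187.207 m
d = 187.207 m / 0.3048 = 614.2 ft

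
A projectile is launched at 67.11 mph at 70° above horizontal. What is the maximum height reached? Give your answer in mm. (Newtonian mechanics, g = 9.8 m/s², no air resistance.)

v₀ = 67.11 mph × 0.44704 = 30.0009 m/s
H = v₀² × sin²(θ) / (2g) = 30.0009² × sin(70°)² / (2 × 9.8) = 900.054 × 0.883022 / 19.6 = 40.5494 m
H = 40.5494 m / 0.001 = 40550 mm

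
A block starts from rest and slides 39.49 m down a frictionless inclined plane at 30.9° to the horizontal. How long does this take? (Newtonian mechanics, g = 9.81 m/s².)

a = g sin(θ) = 9.81 × sin(30.9°) = 5.0378 m/s²
t = √(2d/a) = √(2 × 39.49 / 5.0378) = 3.96 s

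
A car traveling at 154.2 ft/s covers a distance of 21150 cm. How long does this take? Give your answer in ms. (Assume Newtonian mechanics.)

d = 21150 cm × 0.01 = 211.5 m
v = 154.2 ft/s × 0.3048 = 47.0002 m/s
t = d / v = 211.5 / 47.0002 = 4.49998 s
t = 4.49998 s / 0.001 = 4500 ms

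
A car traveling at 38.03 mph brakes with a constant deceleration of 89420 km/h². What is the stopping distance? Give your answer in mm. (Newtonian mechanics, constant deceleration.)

v₀ = 38.03 mph × 0.44704 = 17.0009 m/s
a = 89420 km/h² × 7.716049382716049e-05 = 6.89969 m/s²
d = v₀² / (2a) = 17.0009² / (2 × 6.89969) = 289.031 / 13.7994 = 20.9452 m
d = 20.9452 m / 0.001 = 20950 mm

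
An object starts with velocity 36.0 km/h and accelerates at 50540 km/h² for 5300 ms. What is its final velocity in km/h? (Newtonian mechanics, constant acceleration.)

v₀ = 36.0 km/h × 0.2777777777777778 = 10.0 m/s
a = 50540 km/h² × 7.716049382716049e-05 = 3.89969 m/s²
t = 5300 ms × 0.001 = 5.3 s
v = v₀ + a × t = 10.0 + 3.89969 × 5.3 = 30.6684 m/s
v = 30.6684 m/s / 0.2777777777777778 = 110.4 km/h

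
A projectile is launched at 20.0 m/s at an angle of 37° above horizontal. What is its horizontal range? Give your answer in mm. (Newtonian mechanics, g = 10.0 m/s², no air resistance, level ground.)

R = v₀² × sin(2θ) / g = 20.0² × sin(2 × 37°) / 10.0 = 400.0 × 0.961262 / 10.0 = 38.4505 m
R = 38.4505 m / 0.001 = 38450 mm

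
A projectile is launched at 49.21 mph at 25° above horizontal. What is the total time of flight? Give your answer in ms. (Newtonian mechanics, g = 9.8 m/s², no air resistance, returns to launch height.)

v₀ = 49.21 mph × 0.44704 = 21.9988 m/s
T = 2 × v₀ × sin(θ) / g = 2 × 21.9988 × sin(25°) / 9.8 = 2 × 21.9988 × 0.422618 / 9.8 = 1.89737 s
T = 1.89737 s / 0.001 = 1897 ms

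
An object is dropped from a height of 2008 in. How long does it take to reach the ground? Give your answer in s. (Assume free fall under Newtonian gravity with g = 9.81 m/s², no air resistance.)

h = 2008 in × 0.0254 = 51.0032 m
t = √(2h/g) = √(2 × 51.0032 / 9.81) = 3.225 s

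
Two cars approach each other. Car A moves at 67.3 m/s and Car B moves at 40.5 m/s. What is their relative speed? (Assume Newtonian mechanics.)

v_rel = v_A + v_B = 67.3 + 40.5 = 107.8 m/s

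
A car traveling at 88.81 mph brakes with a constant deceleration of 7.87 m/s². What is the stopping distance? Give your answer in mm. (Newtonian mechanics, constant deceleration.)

v₀ = 88.81 mph × 0.44704 = 39.7016 m/s
d = v₀² / (2a) = 39.7016² / (2 × 7.87) = 1576.22 / 15.74 = 100.141 m
d = 100.141 m / 0.001 = 100100 mm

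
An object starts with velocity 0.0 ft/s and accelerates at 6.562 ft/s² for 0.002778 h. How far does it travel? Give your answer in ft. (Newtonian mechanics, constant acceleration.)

v₀ = 0.0 ft/s × 0.3048 = 0.0 m/s
a = 6.562 ft/s² × 0.3048 = 2.0001 m/s²
t = 0.002778 h × 3600.0 = 10.0008 s
d = v₀ × t + ½ × a × t² = 0.0 × 10.0008 + 0.5 × 2.0001 × 10.0008² = 100.021 m
d = 100.021 m / 0.3048 = 328.2 ft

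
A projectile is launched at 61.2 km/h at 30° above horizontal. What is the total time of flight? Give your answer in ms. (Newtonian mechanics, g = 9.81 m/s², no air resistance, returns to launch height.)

v₀ = 61.2 km/h × 0.2777777777777778 = 17.0 m/s
T = 2 × v₀ × sin(θ) / g = 2 × 17.0 × sin(30°) / 9.81 = 2 × 17.0 × 0.5 / 9.81 = 1.73293 s
T = 1.73293 s / 0.001 = 1733 ms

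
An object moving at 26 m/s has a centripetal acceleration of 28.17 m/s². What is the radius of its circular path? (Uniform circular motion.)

r = v²/a_c = 26²/28.17 = 24.0 m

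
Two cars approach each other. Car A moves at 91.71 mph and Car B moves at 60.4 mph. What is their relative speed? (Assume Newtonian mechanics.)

v_rel = v_A + v_B = 91.71 + 60.4 = 152.11 mph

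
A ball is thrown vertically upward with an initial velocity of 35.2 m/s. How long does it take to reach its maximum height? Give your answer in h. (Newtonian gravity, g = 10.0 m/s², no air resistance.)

t_up = v₀ / g = 35.2 / 10.0 = 3.52 s
t_up = 3.52 s / 3600.0 = 0.0009778 h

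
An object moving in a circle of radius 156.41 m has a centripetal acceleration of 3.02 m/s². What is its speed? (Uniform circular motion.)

v = √(a_c × r) = √(3.02 × 156.41) = 21.73 m/s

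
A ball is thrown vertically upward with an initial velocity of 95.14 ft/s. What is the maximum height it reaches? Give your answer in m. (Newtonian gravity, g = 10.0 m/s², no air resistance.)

v₀ = 95.14 ft/s × 0.3048 = 28.9987 m/s
h_max = v₀² / (2g) = 28.9987² / (2 × 10.0) = 840.925 / 20.0 = 42.05 m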